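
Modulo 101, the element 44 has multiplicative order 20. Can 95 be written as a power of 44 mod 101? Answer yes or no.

yes

95 ∈ ⟨44⟩ iff 95^20 ≡ 1 (mod 101), since |⟨44⟩| = 20.
95^20 mod 101 = 1.
Since 1 = 1, 95 lies in the subgroup.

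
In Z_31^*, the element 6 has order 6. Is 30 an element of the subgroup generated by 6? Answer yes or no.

yes

⟨6⟩ has order 6; its elements mod 31 are {1, 5, 6, 25, 26, 30}.
30 is in this set.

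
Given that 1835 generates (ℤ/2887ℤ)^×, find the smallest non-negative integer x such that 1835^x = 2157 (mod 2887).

Baby-step giant-step with m = ceil(sqrt(2886)) = 54.
Baby table (1835^j mod 2887 for j=0..53):
  0:1  1:1835  2:983  3:2317  4:2031  5:2655  6:1556  7:17
  8:2325  9:2276  10:1858  11:2770  12:1830  13:469  14:289  15:1994
  16:1161  17:2716  18:898  19:2240  20:2199  21:2026  22:2141  23:2415
  24:2867  25:831  26:549  27:2739  28:2685  29:1753  30:637  31:2547
  32:2579  33:672  34:371  35:2340  36:931  37:2168  38:2881  39:538
  40:2763  41:533  42:2249  43:1392  44:2212  45:2785  46:485  47:779
  48:400  49:702  50:568  51:73  52:1153  53:2471
Giant step factor: 1835^(-54) ≡ 1102 (mod 2887).
Scan 2157·1102^i mod 2887 for i = 0, 1, …:
  i=0: 2157   i=1: 1013   i=2: 1944   i=3: 134
  i=4: 431   i=5: 1494   i=6: 798   i=7: 1748
  i=8: 667   i=9: 1736     …   i=22: 2195
  i=23: 2471
Match at i=23, j=53: x = 23·54 + 53 = 1295.

1295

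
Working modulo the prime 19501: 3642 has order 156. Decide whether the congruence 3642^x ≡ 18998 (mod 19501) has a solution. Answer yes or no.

18998 ∈ ⟨3642⟩ iff 18998^156 ≡ 1 (mod 19501), since |⟨3642⟩| = 156.
18998^156 mod 19501 = 1.
Since 1 = 1, 18998 lies in the subgroup.

yes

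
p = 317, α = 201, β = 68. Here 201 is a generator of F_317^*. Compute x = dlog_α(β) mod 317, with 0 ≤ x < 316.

85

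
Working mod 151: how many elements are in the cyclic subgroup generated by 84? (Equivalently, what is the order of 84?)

25

The order of 84 must divide p − 1 = 150 = 2 · 3 · 5^2.
Divisors: 1, 2, 3, 5, 6, 10, 15, 25, 30, 50, 75, 150.
Check each in increasing order: 84^1 ≡ 84;  84^2 ≡ 110;  84^3 ≡ 29;  84^5 ≡ 19;  84^6 ≡ 86;  84^10 ≡ 59;  84^15 ≡ 64;  84^25 ≡ 1.
Smallest exponent giving 1 is 25.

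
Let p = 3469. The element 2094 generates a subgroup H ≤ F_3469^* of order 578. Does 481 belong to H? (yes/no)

no

481 ∈ ⟨2094⟩ iff 481^578 ≡ 1 (mod 3469), since |⟨2094⟩| = 578.
481^578 mod 3469 = 3468.
Since 3468 ≠ 1, 481 does not lie in the subgroup.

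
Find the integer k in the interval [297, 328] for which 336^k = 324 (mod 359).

Compute 336^297 mod 359 = 183, then multiply by 336 repeatedly:
  336^297=183  336^298=99  336^299=236  336^300=316  336^301=271
  336^302=229  336^303=118  336^304=158  336^305=315  336^306=294
  336^307=59  336^308=79  336^309=337  336^310=147  336^311=209
  336^312=219  336^313=348  336^314=253  336^315=284  336^316=289
  336^317=174  336^318=306  336^319=142  336^320=324
Found 324 at exponent 320.

320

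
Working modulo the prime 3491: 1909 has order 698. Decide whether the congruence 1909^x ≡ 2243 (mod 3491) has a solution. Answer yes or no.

no

2243 ∈ ⟨1909⟩ iff 2243^698 ≡ 1 (mod 3491), since |⟨1909⟩| = 698.
2243^698 mod 3491 = 523.
Since 523 ≠ 1, 2243 does not lie in the subgroup.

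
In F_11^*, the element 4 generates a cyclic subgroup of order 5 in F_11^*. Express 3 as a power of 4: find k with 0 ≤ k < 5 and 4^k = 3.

Successive powers of 4 modulo 11:
  4^0=1  4^1=4  4^2=5  4^3=9  4^4=3
So 4^4 ≡ 3 (mod 11), giving k = 4.

4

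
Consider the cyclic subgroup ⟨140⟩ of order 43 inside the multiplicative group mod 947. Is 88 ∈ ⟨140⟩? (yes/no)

no

88 ∈ ⟨140⟩ iff 88^43 ≡ 1 (mod 947), since |⟨140⟩| = 43.
88^43 mod 947 = 215.
Since 215 ≠ 1, 88 does not lie in the subgroup.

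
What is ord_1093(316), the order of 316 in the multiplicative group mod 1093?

The order of 316 must divide p − 1 = 1092 = 2^2 · 3 · 7 · 13.
Divisors: 1, 2, 3, 4, 6, 7, 12, 13, 14, 21, 26, 28, 39, 42, 52, 78, 84, 91, 156, 182, 273, 364, 546, 1092.
Check each in increasing order: 316^1 ≡ 316;  316^2 ≡ 393;  316^3 ≡ 679;  316^4 ≡ 336;  316^6 ≡ 888;  316^7 ≡ 800;  316^12 ≡ 491;  316^13 ≡ 1043;  316^14 ≡ 595;  316^21 ≡ 545;  316^26 ≡ 314;  316^28 ≡ 986;  316^39 ≡ 695;  316^42 ≡ 822;  316^52 ≡ 226;  316^78 ≡ 1012;  316^84 ≡ 210;  316^91 ≡ 771;  316^156 ≡ 3;  316^182 ≡ 942;  316^273 ≡ 530;  316^364 ≡ 941;  316^546 ≡ 1092;  316^1092 ≡ 1.
Smallest exponent giving 1 is 1092.

1092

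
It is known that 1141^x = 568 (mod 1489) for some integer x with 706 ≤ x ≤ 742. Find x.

741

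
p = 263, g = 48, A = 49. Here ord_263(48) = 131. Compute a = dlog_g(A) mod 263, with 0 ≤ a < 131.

Baby-step giant-step with m = ceil(sqrt(131)) = 12.
Baby table (48^j mod 263 for j=0..11):
  0:1  1:48  2:200  3:132  4:24  5:100  6:66  7:12
  8:50  9:33  10:6  11:25
Giant step factor: 48^(-12) ≡ 16 (mod 263).
Scan 49·16^i mod 263 for i = 0, 1, …:
  i=0: 49   i=1: 258   i=2: 183   i=3: 35
  i=4: 34   i=5: 18   i=6: 25
Match at i=6, j=11: a = 6·12 + 11 = 83.

83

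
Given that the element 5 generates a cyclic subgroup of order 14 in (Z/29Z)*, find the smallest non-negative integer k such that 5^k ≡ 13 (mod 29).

11

Successive powers of 5 modulo 29:
  5^0=1  5^1=5  5^2=25  5^3=9  5^4=16  5^5=22
  5^6=23  5^7=28  5^8=24  5^9=4  5^10=20  5^11=13
So 5^11 ≡ 13 (mod 29), giving k = 11.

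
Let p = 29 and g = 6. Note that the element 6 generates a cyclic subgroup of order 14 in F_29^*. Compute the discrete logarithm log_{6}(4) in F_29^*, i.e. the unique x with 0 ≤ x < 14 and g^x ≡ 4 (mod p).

Successive powers of 6 modulo 29:
  6^0=1  6^1=6  6^2=7  6^3=13  6^4=20  6^5=4
So 6^5 ≡ 4 (mod 29), giving x = 5.

5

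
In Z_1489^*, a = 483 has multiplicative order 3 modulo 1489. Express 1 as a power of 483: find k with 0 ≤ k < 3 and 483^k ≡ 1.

Successive powers of 483 modulo 1489:
  483^0=1
So 483^0 ≡ 1 (mod 1489), giving k = 0.

0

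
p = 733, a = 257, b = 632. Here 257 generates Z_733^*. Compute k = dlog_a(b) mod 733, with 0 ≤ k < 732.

491

Baby-step giant-step with m = ceil(sqrt(732)) = 28.
Baby table (257^j mod 733 for j=0..27):
  0:1  1:257  2:79  3:512  4:377  5:133  6:463  7:245
  8:660  9:297  10:97  11:7  12:333  13:553  14:652  15:440
  16:198  17:309  18:249  19:222  20:613  21:679  22:49  23:132
  24:206  25:166  26:148  27:653
Giant step factor: 257^(-28) ≡ 509 (mod 733).
Scan 632·509^i mod 733 for i = 0, 1, …:
  i=0: 632   i=1: 634   i=2: 186   i=3: 117
  i=4: 180   i=5: 728   i=6: 387   i=7: 539
  i=8: 209   i=9: 96     …   i=16: 286
  i=17: 440
Match at i=17, j=15: k = 17·28 + 15 = 491.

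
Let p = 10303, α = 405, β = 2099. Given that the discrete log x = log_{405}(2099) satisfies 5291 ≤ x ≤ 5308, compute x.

Compute 405^5291 mod 10303 = 4093, then multiply by 405 repeatedly:
  405^5291=4093  405^5292=9185  405^5293=542  405^5294=3147  405^5295=7266
  405^5296=6375  405^5297=6125  405^5298=7905  405^5299=7595  405^5300=5681
  405^5301=3236  405^5302=2099
Found 2099 at exponent 5302.

5302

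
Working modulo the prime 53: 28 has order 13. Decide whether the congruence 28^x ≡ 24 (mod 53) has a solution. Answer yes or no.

24 ∈ ⟨28⟩ iff 24^13 ≡ 1 (mod 53), since |⟨28⟩| = 13.
24^13 mod 53 = 1.
Since 1 = 1, 24 lies in the subgroup.

yes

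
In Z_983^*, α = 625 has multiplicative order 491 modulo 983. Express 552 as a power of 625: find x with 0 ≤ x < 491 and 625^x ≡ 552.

450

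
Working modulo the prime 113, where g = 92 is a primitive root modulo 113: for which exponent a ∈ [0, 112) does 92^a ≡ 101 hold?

Baby-step giant-step with m = ceil(sqrt(112)) = 11.
Baby table (92^j mod 113 for j=0..10):
  0:1  1:92  2:102  3:5  4:8  5:58  6:25  7:40
  8:64  9:12  10:87
Giant step factor: 92^(-11) ≡ 107 (mod 113).
Scan 101·107^i mod 113 for i = 0, 1, …:
  i=0: 101   i=1: 72   i=2: 20   i=3: 106
  i=4: 42   i=5: 87
Match at i=5, j=10: a = 5·11 + 10 = 65.

65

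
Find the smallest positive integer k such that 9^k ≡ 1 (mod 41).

4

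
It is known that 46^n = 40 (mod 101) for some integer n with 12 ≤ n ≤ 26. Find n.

21

Compute 46^12 mod 101 = 71, then multiply by 46 repeatedly:
  46^12=71  46^13=34  46^14=49  46^15=32  46^16=58
  46^17=42  46^18=13  46^19=93  46^20=36  46^21=40
Found 40 at exponent 21.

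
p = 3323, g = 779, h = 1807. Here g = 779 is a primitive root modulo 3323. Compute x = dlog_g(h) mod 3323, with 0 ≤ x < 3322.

1921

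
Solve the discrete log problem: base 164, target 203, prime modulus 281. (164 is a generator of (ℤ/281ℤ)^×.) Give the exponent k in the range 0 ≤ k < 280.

Baby-step giant-step with m = ceil(sqrt(280)) = 17.
Baby table (164^j mod 281 for j=0..16):
  0:1  1:164  2:201  3:87  4:218  5:65  6:263  7:139
  8:35  9:120  10:10  11:235  12:43  13:27  14:213  15:88
  16:101
Giant step factor: 164^(-17) ≡ 206 (mod 281).
Scan 203·206^i mod 281 for i = 0, 1, …:
  i=0: 203   i=1: 230   i=2: 172   i=3: 26
  i=4: 17   i=5: 130   i=6: 85   i=7: 88
Match at i=7, j=15: k = 7·17 + 15 = 134.

134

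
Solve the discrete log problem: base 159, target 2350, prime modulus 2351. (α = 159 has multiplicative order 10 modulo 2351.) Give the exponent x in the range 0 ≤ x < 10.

5

Successive powers of 159 modulo 2351:
  159^0=1  159^1=159  159^2=1771  159^3=1820  159^4=207  159^5=2350
So 159^5 ≡ 2350 (mod 2351), giving x = 5.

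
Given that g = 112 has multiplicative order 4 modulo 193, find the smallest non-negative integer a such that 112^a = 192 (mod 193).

2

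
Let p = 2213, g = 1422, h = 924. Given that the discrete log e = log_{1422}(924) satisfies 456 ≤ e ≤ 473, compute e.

456

Compute 1422^456 mod 2213 = 924, then multiply by 1422 repeatedly:
  1422^456=924
Found 924 at exponent 456.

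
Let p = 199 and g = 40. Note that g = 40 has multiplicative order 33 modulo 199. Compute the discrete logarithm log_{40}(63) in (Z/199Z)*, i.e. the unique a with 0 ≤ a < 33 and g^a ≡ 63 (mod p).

9

Successive powers of 40 modulo 199:
  40^0=1  40^1=40  40^2=8  40^3=121  40^4=64  40^5=172
  40^6=114  40^7=182  40^8=116  40^9=63
So 40^9 ≡ 63 (mod 199), giving a = 9.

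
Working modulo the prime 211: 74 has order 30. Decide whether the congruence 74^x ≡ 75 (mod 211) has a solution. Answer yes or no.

no

75 ∈ ⟨74⟩ iff 75^30 ≡ 1 (mod 211), since |⟨74⟩| = 30.
75^30 mod 211 = 58.
Since 58 ≠ 1, 75 does not lie in the subgroup.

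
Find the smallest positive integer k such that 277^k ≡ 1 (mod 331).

The order of 277 must divide p − 1 = 330 = 2 · 3 · 5 · 11.
Divisors: 1, 2, 3, 5, 6, 10, 11, 15, 22, 30, 33, 55, 66, 110, 165, 330.
Check each in increasing order: 277^1 ≡ 277;  277^2 ≡ 268;  277^3 ≡ 92;  277^5 ≡ 162;  277^6 ≡ 189;  277^10 ≡ 95;  277^11 ≡ 166;  277^15 ≡ 164;  277^22 ≡ 83;  277^30 ≡ 85;  277^33 ≡ 207;  277^55 ≡ 300;  277^66 ≡ 150;  277^110 ≡ 299;  277^165 ≡ 330;  277^330 ≡ 1.
Smallest exponent giving 1 is 330.

330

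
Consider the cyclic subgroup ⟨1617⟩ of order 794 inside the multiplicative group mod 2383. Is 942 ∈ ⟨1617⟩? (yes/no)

942 ∈ ⟨1617⟩ iff 942^794 ≡ 1 (mod 2383), since |⟨1617⟩| = 794.
942^794 mod 2383 = 1103.
Since 1103 ≠ 1, 942 does not lie in the subgroup.

no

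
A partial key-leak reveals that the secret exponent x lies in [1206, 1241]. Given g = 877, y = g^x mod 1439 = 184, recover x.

1231

Compute 877^1206 mod 1439 = 456, then multiply by 877 repeatedly:
  877^1206=456  877^1207=1309  877^1208=1110  877^1209=706  877^1210=392
  877^1211=1302  877^1212=727  877^1213=102  877^1214=236  877^1215=1195
  877^1216=423  877^1217=1148  877^1218=935  877^1219=1204  877^1220=1121
  877^1221=280  877^1222=930  877^1223=1136  877^1224=484  877^1225=1402
  877^1226=648  877^1227=1330  877^1228=820  877^1229=1079  877^1230=860
  877^1231=184
Found 184 at exponent 1231.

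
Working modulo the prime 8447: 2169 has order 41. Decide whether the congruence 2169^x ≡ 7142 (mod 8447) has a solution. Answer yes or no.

no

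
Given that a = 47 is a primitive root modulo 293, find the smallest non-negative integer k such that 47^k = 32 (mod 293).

207

Baby-step giant-step with m = ceil(sqrt(292)) = 18.
Baby table (47^j mod 293 for j=0..17):
  0:1  1:47  2:158  3:101  4:59  5:136  6:239  7:99
  8:258  9:113  10:37  11:274  12:279  13:221  14:132  15:51
  16:53  17:147
Giant step factor: 47^(-18) ≡ 212 (mod 293).
Scan 32·212^i mod 293 for i = 0, 1, …:
  i=0: 32   i=1: 45   i=2: 164   i=3: 194
  i=4: 108   i=5: 42   i=6: 114   i=7: 142
  i=8: 218   i=9: 215   i=10: 165   i=11: 113
Match at i=11, j=9: k = 11·18 + 9 = 207.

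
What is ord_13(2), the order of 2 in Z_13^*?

12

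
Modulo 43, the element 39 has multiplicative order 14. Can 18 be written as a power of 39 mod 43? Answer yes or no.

no

⟨39⟩ has order 14; its elements mod 43 are {1, 2, 4, 8, 11, 16, 21, 22, 27, 32, 35, 39, 41, 42}.
18 is not in this set.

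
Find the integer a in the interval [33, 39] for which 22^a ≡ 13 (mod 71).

Compute 22^33 mod 71 = 11, then multiply by 22 repeatedly:
  22^33=11  22^34=29  22^35=70  22^36=49  22^37=13
Found 13 at exponent 37.

37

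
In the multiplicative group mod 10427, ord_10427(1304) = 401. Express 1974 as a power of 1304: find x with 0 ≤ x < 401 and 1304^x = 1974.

Baby-step giant-step with m = ceil(sqrt(401)) = 21.
Baby table (1304^j mod 10427 for j=0..20):
  0:1  1:1304  2:815  3:9633  4:7324  5:9791  6:4816  7:3010
  8:4488  9:2805  10:8270  11:2562  12:4208  13:2630  14:9464  15:5915
  16:7607  17:3451  18:6067  19:7702  20:2207
Giant step factor: 1304^(-21) ≡ 686 (mod 10427).
Scan 1974·686^i mod 10427 for i = 0, 1, …:
  i=0: 1974   i=1: 9081   i=2: 4647   i=3: 7607
Match at i=3, j=16: x = 3·21 + 16 = 79.

79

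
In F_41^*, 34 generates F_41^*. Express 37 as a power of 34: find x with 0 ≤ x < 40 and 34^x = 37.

8

Successive powers of 34 modulo 41:
  34^0=1  34^1=34  34^2=8  34^3=26  34^4=23  34^5=3
  34^6=20  34^7=24  34^8=37
So 34^8 ≡ 37 (mod 41), giving x = 8.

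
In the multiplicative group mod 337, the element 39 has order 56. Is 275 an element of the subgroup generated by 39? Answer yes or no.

no

275 ∈ ⟨39⟩ iff 275^56 ≡ 1 (mod 337), since |⟨39⟩| = 56.
275^56 mod 337 = 336.
Since 336 ≠ 1, 275 does not lie in the subgroup.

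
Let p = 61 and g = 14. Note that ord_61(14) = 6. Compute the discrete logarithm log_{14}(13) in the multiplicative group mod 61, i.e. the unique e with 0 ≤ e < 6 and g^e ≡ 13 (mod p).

2

Successive powers of 14 modulo 61:
  14^0=1  14^1=14  14^2=13
So 14^2 ≡ 13 (mod 61), giving e = 2.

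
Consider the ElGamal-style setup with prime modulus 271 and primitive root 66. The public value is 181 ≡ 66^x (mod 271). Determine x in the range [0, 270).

Baby-step giant-step with m = ceil(sqrt(270)) = 17.
Baby table (66^j mod 271 for j=0..16):
  0:1  1:66  2:20  3:236  4:129  5:113  6:141  7:92
  8:110  9:214  10:32  11:215  12:98  13:235  14:63  15:93
  16:176
Giant step factor: 66^(-17) ≡ 249 (mod 271).
Scan 181·249^i mod 271 for i = 0, 1, …:
  i=0: 181   i=1: 83   i=2: 71   i=3: 64
  i=4: 218   i=5: 82   i=6: 93
Match at i=6, j=15: x = 6·17 + 15 = 117.

117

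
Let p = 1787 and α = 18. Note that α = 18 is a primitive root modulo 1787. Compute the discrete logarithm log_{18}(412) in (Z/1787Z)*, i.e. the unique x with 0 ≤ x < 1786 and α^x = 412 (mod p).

Baby-step giant-step with m = ceil(sqrt(1786)) = 43.
Baby table (18^j mod 1787 for j=0..42):
  0:1  1:18  2:324  3:471  4:1330  5:709  6:253  7:980
  8:1557  9:1221  10:534  11:677  12:1464  13:1334  14:781  15:1549
  16:1077  17:1516  18:483  19:1546  20:1023  21:544  22:857  23:1130
  24:683  25:1572  26:1491  27:33  28:594  29:1757  30:1247  31:1002
  32:166  33:1201  34:174  35:1345  36:979  37:1539  38:897  39:63
  40:1134  41:755  42:1081
Giant step factor: 18^(-43) ≡ 1338 (mod 1787).
Scan 412·1338^i mod 1787 for i = 0, 1, …:
  i=0: 412   i=1: 860   i=2: 1639   i=3: 333
  i=4: 591   i=5: 904   i=6: 1540   i=7: 109
  i=8: 1095   i=9: 1557
Match at i=9, j=8: x = 9·43 + 8 = 395.

395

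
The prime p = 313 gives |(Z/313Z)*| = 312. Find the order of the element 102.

312

The order of 102 must divide p − 1 = 312 = 2^3 · 3 · 13.
Divisors: 1, 2, 3, 4, 6, 8, 12, 13, 24, 26, 39, 52, 78, 104, 156, 312.
Check each in increasing order: 102^1 ≡ 102;  102^2 ≡ 75;  102^3 ≡ 138;  102^4 ≡ 304;  102^6 ≡ 264;  102^8 ≡ 81;  102^12 ≡ 210;  102^13 ≡ 136;  102^24 ≡ 280;  102^26 ≡ 29;  102^39 ≡ 188;  102^52 ≡ 215;  102^78 ≡ 288;  102^104 ≡ 214;  102^156 ≡ 312;  102^312 ≡ 1.
Smallest exponent giving 1 is 312.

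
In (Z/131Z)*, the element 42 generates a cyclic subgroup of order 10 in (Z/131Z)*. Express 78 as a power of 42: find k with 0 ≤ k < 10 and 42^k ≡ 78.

9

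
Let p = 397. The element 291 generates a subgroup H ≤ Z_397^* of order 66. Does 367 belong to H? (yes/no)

367 ∈ ⟨291⟩ iff 367^66 ≡ 1 (mod 397), since |⟨291⟩| = 66.
367^66 mod 397 = 1.
Since 1 = 1, 367 lies in the subgroup.

yes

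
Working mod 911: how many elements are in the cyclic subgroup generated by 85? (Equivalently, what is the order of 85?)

910

The order of 85 must divide p − 1 = 910 = 2 · 5 · 7 · 13.
Divisors: 1, 2, 5, 7, 10, 13, 14, 26, 35, 65, 70, 91, 130, 182, 455, 910.
Check each in increasing order: 85^1 ≡ 85;  85^2 ≡ 848;  85^5 ≡ 295;  85^7 ≡ 546;  85^10 ≡ 480;  85^13 ≡ 442;  85^14 ≡ 219;  85^26 ≡ 410;  85^35 ≡ 11;  85^65 ≡ 862;  85^70 ≡ 121;  85^91 ≡ 863;  85^130 ≡ 579;  85^182 ≡ 482;  85^455 ≡ 910;  85^910 ≡ 1.
Smallest exponent giving 1 is 910.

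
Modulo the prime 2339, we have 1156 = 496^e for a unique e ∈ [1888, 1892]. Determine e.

1888

Compute 496^1888 mod 2339 = 1156, then multiply by 496 repeatedly:
  496^1888=1156
Found 1156 at exponent 1888.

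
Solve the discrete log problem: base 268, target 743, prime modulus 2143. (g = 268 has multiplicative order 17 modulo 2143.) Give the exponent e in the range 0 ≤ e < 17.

Successive powers of 268 modulo 2143:
  268^0=1  268^1=268  268^2=1105  268^3=406  268^4=1658  268^5=743
So 268^5 ≡ 743 (mod 2143), giving e = 5.

5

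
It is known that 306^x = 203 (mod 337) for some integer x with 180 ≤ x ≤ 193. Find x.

Compute 306^180 mod 337 = 282, then multiply by 306 repeatedly:
  306^180=282  306^181=20  306^182=54  306^183=11  306^184=333
  306^185=124  306^186=200  306^187=203
Found 203 at exponent 187.

187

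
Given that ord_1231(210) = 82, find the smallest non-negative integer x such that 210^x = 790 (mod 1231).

Baby-step giant-step with m = ceil(sqrt(82)) = 10.
Baby table (210^j mod 1231 for j=0..9):
  0:1  1:210  2:1015  3:187  4:1109  5:231  6:501  7:575
  8:112  9:131
Giant step factor: 210^(-10) ≡ 302 (mod 1231).
Scan 790·302^i mod 1231 for i = 0, 1, …:
  i=0: 790   i=1: 997   i=2: 730   i=3: 111
  i=4: 285   i=5: 1131   i=6: 575
Match at i=6, j=7: x = 6·10 + 7 = 67.

67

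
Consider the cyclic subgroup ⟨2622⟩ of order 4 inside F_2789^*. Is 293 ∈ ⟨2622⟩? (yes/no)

293 ∈ ⟨2622⟩ iff 293^4 ≡ 1 (mod 2789), since |⟨2622⟩| = 4.
293^4 mod 2789 = 1163.
Since 1163 ≠ 1, 293 does not lie in the subgroup.

no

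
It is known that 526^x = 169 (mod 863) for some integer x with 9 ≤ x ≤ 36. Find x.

34

Compute 526^9 mod 863 = 555, then multiply by 526 repeatedly:
  526^9=555  526^10=236  526^11=727  526^12=93  526^13=590
  526^14=523  526^15=664  526^16=612  526^17=13  526^18=797
  526^19=667  526^20=464  526^21=698  526^22=373  526^23=297
  526^24=19  526^25=501  526^26=311  526^27=479  526^28=821
  526^29=346  526^30=766  526^31=758  526^32=2  526^33=189
  526^34=169
Found 169 at exponent 34.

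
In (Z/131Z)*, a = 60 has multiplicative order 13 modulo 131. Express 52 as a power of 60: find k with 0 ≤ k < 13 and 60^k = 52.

11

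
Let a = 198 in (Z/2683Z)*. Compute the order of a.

2682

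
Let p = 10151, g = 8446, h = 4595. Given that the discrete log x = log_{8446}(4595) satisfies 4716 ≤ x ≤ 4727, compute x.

4727

Compute 8446^4716 mod 10151 = 8878, then multiply by 8446 repeatedly:
  8446^4716=8878  8446^4717=8302  8446^4718=5735  8446^4719=7389  8446^4720=9297
  8446^4721=4477  8446^4722=267  8446^4723=1560  8446^4724=9913  8446^4725=9901
  8446^4726=10059  8446^4727=4595
Found 4595 at exponent 4727.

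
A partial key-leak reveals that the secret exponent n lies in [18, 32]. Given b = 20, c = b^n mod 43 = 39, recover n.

Compute 20^18 mod 43 = 21, then multiply by 20 repeatedly:
  20^18=21  20^19=33  20^20=15  20^21=42  20^22=23
  20^23=30  20^24=41  20^25=3  20^26=17  20^27=39
Found 39 at exponent 27.

27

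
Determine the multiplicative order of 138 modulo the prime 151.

75

The order of 138 must divide p − 1 = 150 = 2 · 3 · 5^2.
Divisors: 1, 2, 3, 5, 6, 10, 15, 25, 30, 50, 75, 150.
Check each in increasing order: 138^1 ≡ 138;  138^2 ≡ 18;  138^3 ≡ 68;  138^5 ≡ 16;  138^6 ≡ 94;  138^10 ≡ 105;  138^15 ≡ 19;  138^25 ≡ 32;  138^30 ≡ 59;  138^50 ≡ 118;  138^75 ≡ 1.
Smallest exponent giving 1 is 75.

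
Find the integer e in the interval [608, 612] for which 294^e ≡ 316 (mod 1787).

Compute 294^608 mod 1787 = 952, then multiply by 294 repeatedly:
  294^608=952  294^609=1116  294^610=1083  294^611=316
Found 316 at exponent 611.

611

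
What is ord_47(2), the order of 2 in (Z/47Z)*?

23

The order of 2 must divide p − 1 = 46 = 2 · 23.
Divisors: 1, 2, 23, 46.
Check each in increasing order: 2^1 ≡ 2;  2^2 ≡ 4;  2^23 ≡ 1.
Smallest exponent giving 1 is 23.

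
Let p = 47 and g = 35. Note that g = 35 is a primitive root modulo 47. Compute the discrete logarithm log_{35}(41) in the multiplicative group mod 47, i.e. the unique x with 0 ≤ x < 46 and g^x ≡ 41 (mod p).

13

Successive powers of 35 modulo 47:
  35^0=1  35^1=35  35^2=3  35^3=11  35^4=9  35^5=33
  35^6=27  35^7=5  35^8=34  35^9=15  35^10=8  35^11=45
  35^12=24  35^13=41
So 35^13 ≡ 41 (mod 47), giving x = 13.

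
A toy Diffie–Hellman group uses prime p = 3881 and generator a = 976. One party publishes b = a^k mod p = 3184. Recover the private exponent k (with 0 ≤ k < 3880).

Baby-step giant-step with m = ceil(sqrt(3880)) = 63.
Baby table (976^j mod 3881 for j=0..62):
  0:1  1:976  2:1731  3:1221  4:229  5:2287  6:537  7:177
  8:1988  9:3669  10:2662  11:1723  12:1175  13:1905  14:281  15:2586
  16:1286  17:1573  18:2253  19:2282  20:3419  21:3165  22:3645  23:2524
  24:2870  25:2919  26:290  27:3608  28:1341  29:919  30:433  31:3460
  32:490  33:877  34:2132  35:616  36:3542  37:2902  38:3103  39:1348
  40:3870  41:907  42:364  43:2093  44:1362  45:2010  46:1855  47:1934
  48:1418  49:2332  50:1766  51:452  52:2599  53:2331  54:790  55:2602
  56:1378  57:2102  58:2384  59:2065  60:1201  61:114  62:2596
Giant step factor: 976^(-63) ≡ 13 (mod 3881).
Scan 3184·13^i mod 3881 for i = 0, 1, …:
  i=0: 3184   i=1: 2582   i=2: 2518   i=3: 1686
  i=4: 2513   i=5: 1621   i=6: 1668   i=7: 2279
  i=8: 2460   i=9: 932     …   i=58: 542
  i=59: 3165
Match at i=59, j=21: k = 59·63 + 21 = 3738.

3738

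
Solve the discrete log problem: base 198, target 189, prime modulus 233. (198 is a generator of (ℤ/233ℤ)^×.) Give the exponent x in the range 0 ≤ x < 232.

95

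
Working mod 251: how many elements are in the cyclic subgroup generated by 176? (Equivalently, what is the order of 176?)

250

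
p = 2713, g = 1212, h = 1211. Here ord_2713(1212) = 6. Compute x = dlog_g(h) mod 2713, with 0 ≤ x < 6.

2

Successive powers of 1212 modulo 2713:
  1212^0=1  1212^1=1212  1212^2=1211
So 1212^2 ≡ 1211 (mod 2713), giving x = 2.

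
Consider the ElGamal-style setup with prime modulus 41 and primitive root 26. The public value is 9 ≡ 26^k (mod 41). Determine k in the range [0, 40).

30

Successive powers of 26 modulo 41:
  26^0=1  26^1=26  26^2=20  26^3=28  26^4=31  26^5=27
  26^6=5  26^7=7  26^8=18  26^9=17  26^10=32  26^11=12
  26^12=25  26^13=35  26^14=8  26^15=3  26^16=37  26^17=19
  26^18=2  26^19=11  26^20=40  26^21=15  26^22=21  26^23=13
  26^24=10  26^25=14  26^26=36  26^27=34  26^28=23  26^29=24
  26^30=9
So 26^30 ≡ 9 (mod 41), giving k = 30.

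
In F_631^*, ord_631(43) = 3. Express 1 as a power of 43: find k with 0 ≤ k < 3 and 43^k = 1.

0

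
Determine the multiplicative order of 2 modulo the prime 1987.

1986

The order of 2 must divide p − 1 = 1986 = 2 · 3 · 331.
Divisors: 1, 2, 3, 6, 331, 662, 993, 1986.
Check each in increasing order: 2^1 ≡ 2;  2^2 ≡ 4;  2^3 ≡ 8;  2^6 ≡ 64;  2^331 ≡ 648;  2^662 ≡ 647;  2^993 ≡ 1986;  2^1986 ≡ 1.
Smallest exponent giving 1 is 1986.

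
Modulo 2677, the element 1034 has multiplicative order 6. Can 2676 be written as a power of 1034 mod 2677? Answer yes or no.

yes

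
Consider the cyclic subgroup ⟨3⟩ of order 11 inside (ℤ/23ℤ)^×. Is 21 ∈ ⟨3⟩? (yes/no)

no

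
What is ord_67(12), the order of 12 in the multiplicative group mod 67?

66

The order of 12 must divide p − 1 = 66 = 2 · 3 · 11.
Divisors: 1, 2, 3, 6, 11, 22, 33, 66.
Check each in increasing order: 12^1 ≡ 12;  12^2 ≡ 10;  12^3 ≡ 53;  12^6 ≡ 62;  12^11 ≡ 30;  12^22 ≡ 29;  12^33 ≡ 66;  12^66 ≡ 1.
Smallest exponent giving 1 is 66.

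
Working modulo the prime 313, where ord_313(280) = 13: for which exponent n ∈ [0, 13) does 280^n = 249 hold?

5

Successive powers of 280 modulo 313:
  280^0=1  280^1=280  280^2=150  280^3=58  280^4=277  280^5=249
So 280^5 ≡ 249 (mod 313), giving n = 5.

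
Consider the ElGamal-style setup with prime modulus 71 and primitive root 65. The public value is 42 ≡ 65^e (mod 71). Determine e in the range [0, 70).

59

Baby-step giant-step with m = ceil(sqrt(70)) = 9.
Baby table (65^j mod 71 for j=0..8):
  0:1  1:65  2:36  3:68  4:18  5:34  6:9  7:17
  8:40
Giant step factor: 65^(-9) ≡ 21 (mod 71).
Scan 42·21^i mod 71 for i = 0, 1, …:
  i=0: 42   i=1: 30   i=2: 62   i=3: 24
  i=4: 7   i=5: 5   i=6: 34
Match at i=6, j=5: e = 6·9 + 5 = 59.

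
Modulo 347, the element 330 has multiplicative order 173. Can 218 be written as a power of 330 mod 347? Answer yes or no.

no

218 ∈ ⟨330⟩ iff 218^173 ≡ 1 (mod 347), since |⟨330⟩| = 173.
218^173 mod 347 = 346.
Since 346 ≠ 1, 218 does not lie in the subgroup.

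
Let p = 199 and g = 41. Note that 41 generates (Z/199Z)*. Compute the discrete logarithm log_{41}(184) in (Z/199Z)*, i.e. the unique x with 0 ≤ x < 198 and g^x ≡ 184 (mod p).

Baby-step giant-step with m = ceil(sqrt(198)) = 15.
Baby table (41^j mod 199 for j=0..14):
  0:1  1:41  2:89  3:67  4:160  5:192  6:111  7:173
  8:128  9:74  10:49  11:19  12:182  13:99  14:79
Giant step factor: 41^(-15) ≡ 76 (mod 199).
Scan 184·76^i mod 199 for i = 0, 1, …:
  i=0: 184   i=1: 54   i=2: 124   i=3: 71
  i=4: 23   i=5: 156   i=6: 115   i=7: 183
  i=8: 177   i=9: 119   i=10: 89
Match at i=10, j=2: x = 10·15 + 2 = 152.

152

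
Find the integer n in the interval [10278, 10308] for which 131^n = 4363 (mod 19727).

Compute 131^10278 mod 19727 = 11176, then multiply by 131 repeatedly:
  131^10278=11176  131^10279=4258  131^10280=5442  131^10281=2730  131^10282=2544
  131^10283=17632  131^10284=1733  131^10285=10026  131^10286=11424  131^10287=17019
  131^10288=338  131^10289=4824  131^10290=680  131^10291=10172  131^10292=10823
  131^10293=17196  131^10294=3798  131^10295=4363
Found 4363 at exponent 10295.

10295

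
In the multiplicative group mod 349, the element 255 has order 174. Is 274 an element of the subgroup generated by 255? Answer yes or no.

yes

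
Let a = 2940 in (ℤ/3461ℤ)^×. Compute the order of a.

3460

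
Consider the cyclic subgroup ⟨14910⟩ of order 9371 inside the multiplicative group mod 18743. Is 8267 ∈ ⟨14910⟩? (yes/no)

8267 ∈ ⟨14910⟩ iff 8267^9371 ≡ 1 (mod 18743), since |⟨14910⟩| = 9371.
8267^9371 mod 18743 = 18742.
Since 18742 ≠ 1, 8267 does not lie in the subgroup.

no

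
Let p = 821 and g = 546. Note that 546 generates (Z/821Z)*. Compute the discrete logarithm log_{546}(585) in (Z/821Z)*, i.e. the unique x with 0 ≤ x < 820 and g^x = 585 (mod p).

185

Baby-step giant-step with m = ceil(sqrt(820)) = 29.
Baby table (546^j mod 821 for j=0..28):
  0:1  1:546  2:93  3:697  4:439  5:783  6:598  7:571
  8:607  9:559  10:623  11:264  12:469  13:743  14:104  15:135
  16:641  17:240  18:501  19:153  20:617  21:272  22:732  23:666
  24:754  25:363  26:337  27:98  28:143
Giant step factor: 546^(-29) ≡ 366 (mod 821).
Scan 585·366^i mod 821 for i = 0, 1, …:
  i=0: 585   i=1: 650   i=2: 631   i=3: 245
  i=4: 181   i=5: 566   i=6: 264
Match at i=6, j=11: x = 6·29 + 11 = 185.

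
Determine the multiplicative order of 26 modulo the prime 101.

The order of 26 must divide p − 1 = 100 = 2^2 · 5^2.
Divisors: 1, 2, 4, 5, 10, 20, 25, 50, 100.
Check each in increasing order: 26^1 ≡ 26;  26^2 ≡ 70;  26^4 ≡ 52;  26^5 ≡ 39;  26^10 ≡ 6;  26^20 ≡ 36;  26^25 ≡ 91;  26^50 ≡ 100;  26^100 ≡ 1.
Smallest exponent giving 1 is 100.

100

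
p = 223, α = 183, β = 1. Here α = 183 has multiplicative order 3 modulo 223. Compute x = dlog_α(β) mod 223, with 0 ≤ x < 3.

0

Successive powers of 183 modulo 223:
  183^0=1
So 183^0 ≡ 1 (mod 223), giving x = 0.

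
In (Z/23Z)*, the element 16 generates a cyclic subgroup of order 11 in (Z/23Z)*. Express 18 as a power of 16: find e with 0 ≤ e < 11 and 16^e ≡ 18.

7

Successive powers of 16 modulo 23:
  16^0=1  16^1=16  16^2=3  16^3=2  16^4=9  16^5=6
  16^6=4  16^7=18
So 16^7 ≡ 18 (mod 23), giving e = 7.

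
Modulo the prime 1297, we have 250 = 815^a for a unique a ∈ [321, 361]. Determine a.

329

Compute 815^321 mod 1297 = 845, then multiply by 815 repeatedly:
  815^321=845  815^322=1265  815^323=1157  815^324=36  815^325=806
  815^326=608  815^327=66  815^328=613  815^329=250
Found 250 at exponent 329.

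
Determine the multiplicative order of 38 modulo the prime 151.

The order of 38 must divide p − 1 = 150 = 2 · 3 · 5^2.
Divisors: 1, 2, 3, 5, 6, 10, 15, 25, 30, 50, 75, 150.
Check each in increasing order: 38^1 ≡ 38;  38^2 ≡ 85;  38^3 ≡ 59;  38^5 ≡ 32;  38^6 ≡ 8;  38^10 ≡ 118;  38^15 ≡ 1.
Smallest exponent giving 1 is 15.

15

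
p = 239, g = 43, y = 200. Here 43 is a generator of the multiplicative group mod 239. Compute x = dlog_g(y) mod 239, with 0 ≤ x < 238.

222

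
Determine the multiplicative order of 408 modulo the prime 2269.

2268

The order of 408 must divide p − 1 = 2268 = 2^2 · 3^4 · 7.
Divisors: 1, 2, 3, 4, 6, 7, 9, 12, 14, 18, 21, 27, 28, 36, 42, 54, 63, 81, 84, 108, 126, 162, 189, 252, 324, 378, 567, 756, 1134, 2268.
Check each in increasing order: 408^1 ≡ 408;  408^2 ≡ 827;  408^3 ≡ 1604;  408^4 ≡ 960;  408^6 ≡ 2039;  408^7 ≡ 1458;  408^9 ≡ 927;  408^12 ≡ 713;  408^14 ≡ 1980;  408^18 ≡ 1647;  408^21 ≡ 672;  408^27 ≡ 2001;  408^28 ≡ 1837;  408^36 ≡ 1154;  408^42 ≡ 53;  408^54 ≡ 1485;  408^63 ≡ 1581;  408^81 ≡ 1364;  408^84 ≡ 540;  408^108 ≡ 2026;  408^126 ≡ 1392;  408^162 ≡ 2185;  408^189 ≡ 2091;  408^252 ≡ 2207;  408^324 ≡ 249;  408^378 ≡ 2187;  408^567 ≡ 982;  408^756 ≡ 2186;  408^1134 ≡ 2268;  408^2268 ≡ 1.
Smallest exponent giving 1 is 2268.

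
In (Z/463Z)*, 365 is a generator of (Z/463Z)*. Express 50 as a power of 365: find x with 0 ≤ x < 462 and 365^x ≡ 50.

Baby-step giant-step with m = ceil(sqrt(462)) = 22.
Baby table (365^j mod 463 for j=0..21):
  0:1  1:365  2:344  3:87  4:271  5:296  6:161  7:427
  8:287  9:117  10:109  11:430  12:456  13:223  14:370  15:317
  16:418  17:243  18:262  19:252  20:306  21:107
Giant step factor: 365^(-22) ≡ 196 (mod 463).
Scan 50·196^i mod 463 for i = 0, 1, …:
  i=0: 50   i=1: 77   i=2: 276   i=3: 388
  i=4: 116   i=5: 49   i=6: 344
Match at i=6, j=2: x = 6·22 + 2 = 134.

134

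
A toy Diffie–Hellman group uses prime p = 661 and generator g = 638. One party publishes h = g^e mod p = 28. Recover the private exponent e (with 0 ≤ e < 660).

97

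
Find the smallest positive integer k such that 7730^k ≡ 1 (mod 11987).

The order of 7730 must divide p − 1 = 11986 = 2 · 13 · 461.
Divisors: 1, 2, 13, 26, 461, 922, 5993, 11986.
Check each in increasing order: 7730^1 ≡ 7730;  7730^2 ≡ 9692;  7730^13 ≡ 3186;  7730^26 ≡ 9594;  7730^461 ≡ 4925;  7730^922 ≡ 5924;  7730^5993 ≡ 11986;  7730^11986 ≡ 1.
Smallest exponent giving 1 is 11986.

11986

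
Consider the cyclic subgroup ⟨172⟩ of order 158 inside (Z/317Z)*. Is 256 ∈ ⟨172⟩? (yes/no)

yes

256 ∈ ⟨172⟩ iff 256^158 ≡ 1 (mod 317), since |⟨172⟩| = 158.
256^158 mod 317 = 1.
Since 1 = 1, 256 lies in the subgroup.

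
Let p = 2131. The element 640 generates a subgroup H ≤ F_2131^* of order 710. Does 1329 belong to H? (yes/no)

yes

1329 ∈ ⟨640⟩ iff 1329^710 ≡ 1 (mod 2131), since |⟨640⟩| = 710.
1329^710 mod 2131 = 1.
Since 1 = 1, 1329 lies in the subgroup.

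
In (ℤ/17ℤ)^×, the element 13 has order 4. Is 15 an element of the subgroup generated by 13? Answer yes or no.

no

⟨13⟩ has order 4; its elements mod 17 are {1, 4, 13, 16}.
15 is not in this set.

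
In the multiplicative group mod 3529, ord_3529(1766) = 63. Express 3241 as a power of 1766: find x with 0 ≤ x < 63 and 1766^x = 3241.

46

Baby-step giant-step with m = ceil(sqrt(63)) = 8.
Baby table (1766^j mod 3529 for j=0..7):
  0:1  1:1766  2:2649  3:2209  4:1549  5:559  6:2603  7:2140
Giant step factor: 1766^(-8) ≡ 177 (mod 3529).
Scan 3241·177^i mod 3529 for i = 0, 1, …:
  i=0: 3241   i=1: 1959   i=2: 901   i=3: 672
  i=4: 2487   i=5: 2603
Match at i=5, j=6: x = 5·8 + 6 = 46.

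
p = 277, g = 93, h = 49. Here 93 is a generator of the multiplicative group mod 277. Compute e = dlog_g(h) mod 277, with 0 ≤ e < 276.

Baby-step giant-step with m = ceil(sqrt(276)) = 17.
Baby table (93^j mod 277 for j=0..16):
  0:1  1:93  2:62  3:226  4:243  5:162  6:108  7:72
  8:48  9:32  10:206  11:45  12:30  13:20  14:198  15:132
  16:88
Giant step factor: 93^(-17) ≡ 266 (mod 277).
Scan 49·266^i mod 277 for i = 0, 1, …:
  i=0: 49   i=1: 15   i=2: 112   i=3: 153
  i=4: 256   i=5: 231   i=6: 229   i=7: 251
  i=8: 9   i=9: 178     …   i=13: 82
  i=14: 206
Match at i=14, j=10: e = 14·17 + 10 = 248.

248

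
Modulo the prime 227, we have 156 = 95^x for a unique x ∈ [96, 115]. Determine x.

Compute 95^96 mod 227 = 104, then multiply by 95 repeatedly:
  95^96=104  95^97=119  95^98=182  95^99=38  95^100=205
  95^101=180  95^102=75  95^103=88  95^104=188  95^105=154
  95^106=102  95^107=156
Found 156 at exponent 107.

107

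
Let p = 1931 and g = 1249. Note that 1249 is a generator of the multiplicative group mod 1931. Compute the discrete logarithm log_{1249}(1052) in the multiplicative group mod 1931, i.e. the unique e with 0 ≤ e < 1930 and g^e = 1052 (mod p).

1464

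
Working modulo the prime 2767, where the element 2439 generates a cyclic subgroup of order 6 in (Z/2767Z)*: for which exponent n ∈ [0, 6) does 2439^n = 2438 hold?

2

Successive powers of 2439 modulo 2767:
  2439^0=1  2439^1=2439  2439^2=2438
So 2439^2 ≡ 2438 (mod 2767), giving n = 2.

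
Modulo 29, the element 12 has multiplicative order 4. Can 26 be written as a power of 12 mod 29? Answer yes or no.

no

⟨12⟩ has order 4; its elements mod 29 are {1, 12, 17, 28}.
26 is not in this set.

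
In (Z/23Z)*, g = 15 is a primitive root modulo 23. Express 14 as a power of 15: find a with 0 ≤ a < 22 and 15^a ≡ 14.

9

Successive powers of 15 modulo 23:
  15^0=1  15^1=15  15^2=18  15^3=17  15^4=2  15^5=7
  15^6=13  15^7=11  15^8=4  15^9=14
So 15^9 ≡ 14 (mod 23), giving a = 9.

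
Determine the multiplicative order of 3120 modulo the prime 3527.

The order of 3120 must divide p − 1 = 3526 = 2 · 41 · 43.
Divisors: 1, 2, 41, 43, 82, 86, 1763, 3526.
Check each in increasing order: 3120^1 ≡ 3120;  3120^2 ≡ 3407;  3120^41 ≡ 3303;  3120^43 ≡ 2191;  3120^82 ≡ 798;  3120^86 ≡ 234;  3120^1763 ≡ 3526;  3120^3526 ≡ 1.
Smallest exponent giving 1 is 3526.

3526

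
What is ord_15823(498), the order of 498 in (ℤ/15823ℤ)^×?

1758

The order of 498 must divide p − 1 = 15822 = 2 · 3^3 · 293.
Divisors: 1, 2, 3, 6, 9, 18, 27, 54, 293, 586, 879, 1758, 2637, 5274, 7911, 15822.
Check each in increasing order: 498^1 ≡ 498;  498^2 ≡ 10659;  498^3 ≡ 7477;  498^6 ≡ 2870;  498^9 ≡ 3002;  498^18 ≡ 8717;  498^27 ≡ 13015;  498^54 ≡ 5010;  498^293 ≡ 9107;  498^586 ≡ 9106;  498^879 ≡ 15822;  498^1758 ≡ 1.
Smallest exponent giving 1 is 1758.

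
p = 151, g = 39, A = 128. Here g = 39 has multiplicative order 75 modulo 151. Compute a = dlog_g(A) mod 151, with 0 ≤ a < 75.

Successive powers of 39 modulo 151:
  39^0=1  39^1=39  39^2=11  39^3=127  39^4=121  39^5=38
  39^6=123  39^7=116  39^8=145  39^9=68  39^10=85  39^11=144
  39^12=29  39^13=74  39^14=17  39^15=59  39^16=36  39^17=45
  39^18=94  39^19=42  39^20=128
So 39^20 ≡ 128 (mod 151), giving a = 20.

20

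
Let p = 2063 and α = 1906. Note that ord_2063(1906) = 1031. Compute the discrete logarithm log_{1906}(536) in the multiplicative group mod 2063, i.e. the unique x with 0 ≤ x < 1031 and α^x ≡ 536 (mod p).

783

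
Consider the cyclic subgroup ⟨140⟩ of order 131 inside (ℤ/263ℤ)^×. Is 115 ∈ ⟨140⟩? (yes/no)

115 ∈ ⟨140⟩ iff 115^131 ≡ 1 (mod 263), since |⟨140⟩| = 131.
115^131 mod 263 = 262.
Since 262 ≠ 1, 115 does not lie in the subgroup.

no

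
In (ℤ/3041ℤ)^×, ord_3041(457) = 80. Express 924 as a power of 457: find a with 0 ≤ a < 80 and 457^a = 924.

Successive powers of 457 modulo 3041:
  457^0=1  457^1=457  457^2=2061  457^3=2208  457^4=2485  457^5=1352
  457^6=541  457^7=916  457^8=1995  457^9=2456  457^10=263  457^11=1592
  457^12=745  457^13=2914  457^14=2781  457^15=2820  457^16=2397  457^17=669
  457^18=1633  457^19=1236  457^20=2267  457^21=2079  457^22=1311  457^23=50
  457^24=1563  457^25=2697  457^26=924
So 457^26 ≡ 924 (mod 3041), giving a = 26.

26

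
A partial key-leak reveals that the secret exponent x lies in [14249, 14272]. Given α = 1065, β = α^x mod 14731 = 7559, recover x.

14262

Compute 1065^14249 mod 14731 = 8763, then multiply by 1065 repeatedly:
  1065^14249=8763  1065^14250=7872  1065^14251=1741  1065^14252=12790  1065^14253=9906
  1065^14254=2494  1065^14255=4530  1065^14256=7413  1065^14257=13760  1065^14258=11786
  1065^14259=1278  1065^14260=5818  1065^14261=9150  1065^14262=7559
Found 7559 at exponent 14262.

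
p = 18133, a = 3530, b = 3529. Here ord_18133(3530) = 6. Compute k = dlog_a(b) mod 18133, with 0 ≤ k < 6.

2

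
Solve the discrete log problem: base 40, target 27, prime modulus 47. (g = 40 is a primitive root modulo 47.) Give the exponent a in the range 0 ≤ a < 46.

Baby-step giant-step with m = ceil(sqrt(46)) = 7.
Baby table (40^j mod 47 for j=0..6):
  0:1  1:40  2:2  3:33  4:4  5:19  6:8
Giant step factor: 40^(-7) ≡ 26 (mod 47).
Scan 27·26^i mod 47 for i = 0, 1, …:
  i=0: 27   i=1: 44   i=2: 16   i=3: 40
Match at i=3, j=1: a = 3·7 + 1 = 22.

22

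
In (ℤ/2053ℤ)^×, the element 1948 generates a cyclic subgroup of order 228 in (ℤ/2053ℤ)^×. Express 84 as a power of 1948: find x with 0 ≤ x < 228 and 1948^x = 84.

74

Baby-step giant-step with m = ceil(sqrt(228)) = 16.
Baby table (1948^j mod 2053 for j=0..15):
  0:1  1:1948  2:760  3:267  4:707  5:1726  6:1487  7:1946
  8:970  9:800  10:173  11:312  12:88  13:1025  14:1184  15:913
Giant step factor: 1948^(-16) ≡ 305 (mod 2053).
Scan 84·305^i mod 2053 for i = 0, 1, …:
  i=0: 84   i=1: 984   i=2: 382   i=3: 1542
  i=4: 173
Match at i=4, j=10: x = 4·16 + 10 = 74.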